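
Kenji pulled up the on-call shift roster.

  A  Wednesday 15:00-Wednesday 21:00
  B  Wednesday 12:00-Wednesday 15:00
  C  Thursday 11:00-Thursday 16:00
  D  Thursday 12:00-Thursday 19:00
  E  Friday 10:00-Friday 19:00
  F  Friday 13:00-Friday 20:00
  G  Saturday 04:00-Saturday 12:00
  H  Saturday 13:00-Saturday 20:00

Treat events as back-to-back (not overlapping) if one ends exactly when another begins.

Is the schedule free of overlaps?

Sorted by start: B, A, C, D, E, F, G, H.
A starts exactly when B ends (back-to-back, no overlap) — done with B.
C starts after A ends — done with A.
D starts before C ends → C and D overlap.
That's a conflict, so the schedule is not conflict-free.

No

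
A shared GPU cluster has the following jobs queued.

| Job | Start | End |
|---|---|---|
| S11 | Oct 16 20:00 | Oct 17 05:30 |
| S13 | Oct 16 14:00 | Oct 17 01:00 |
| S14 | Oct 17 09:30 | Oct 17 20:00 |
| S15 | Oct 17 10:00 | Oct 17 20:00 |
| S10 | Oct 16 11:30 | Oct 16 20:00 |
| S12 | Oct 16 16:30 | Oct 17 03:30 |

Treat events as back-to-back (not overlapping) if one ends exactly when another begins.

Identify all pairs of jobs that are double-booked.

S10 & S12, S10 & S13, S11 & S12, S11 & S13, S12 & S13, S14 & S15

Sorted by start: S10, S13, S12, S11, S14, S15.
S13 starts before S10 ends → S10 and S13 overlap.
S12 starts before S10 ends → S10 and S12 overlap.
S11 starts exactly when S10 ends (back-to-back, no overlap) — done with S10.
S12 starts before S13 ends → S13 and S12 overlap.
S11 starts before S13 ends → S13 and S11 overlap.
S14 starts after S13 ends — done with S13.
S11 starts before S12 ends → S12 and S11 overlap.
S14 starts after S12 ends — done with S12.
S14 starts after S11 ends — done with S11.
S15 starts before S14 ends → S14 and S15 overlap.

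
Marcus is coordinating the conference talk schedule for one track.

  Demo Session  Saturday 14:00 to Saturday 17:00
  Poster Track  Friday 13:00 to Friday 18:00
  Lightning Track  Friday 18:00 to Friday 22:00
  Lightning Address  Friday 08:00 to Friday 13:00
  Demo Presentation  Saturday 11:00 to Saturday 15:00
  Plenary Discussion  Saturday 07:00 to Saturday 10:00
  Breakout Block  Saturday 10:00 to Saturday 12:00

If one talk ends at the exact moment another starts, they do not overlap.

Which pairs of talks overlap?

Breakout Block & Demo Presentation, Demo Presentation & Demo Session

Sorted by start: Lightning Address, Poster Track, Lightning Track, Plenary Discussion, Breakout Block, Demo Presentation, Demo Session.
Poster Track starts exactly when Lightning Address ends (back-to-back, no overlap), so nothing later overlaps Lightning Address either.
Lightning Track starts exactly when Poster Track ends (back-to-back, no overlap), so nothing later overlaps Poster Track either.
Plenary Discussion starts after Lightning Track ends, so nothing later overlaps Lightning Track either.
Breakout Block starts exactly when Plenary Discussion ends (back-to-back, no overlap), so nothing later overlaps Plenary Discussion either.
Demo Presentation starts before Breakout Block ends → Breakout Block and Demo Presentation overlap.
Demo Session starts after Breakout Block ends.
Demo Session starts before Demo Presentation ends → Demo Presentation and Demo Session overlap.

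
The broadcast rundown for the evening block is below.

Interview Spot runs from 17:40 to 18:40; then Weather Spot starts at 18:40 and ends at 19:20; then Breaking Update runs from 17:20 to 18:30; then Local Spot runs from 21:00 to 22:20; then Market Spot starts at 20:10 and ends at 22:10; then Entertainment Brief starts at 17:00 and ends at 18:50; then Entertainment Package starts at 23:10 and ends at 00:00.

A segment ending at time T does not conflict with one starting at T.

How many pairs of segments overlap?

Check each pair: they overlap iff neither finishes before the other starts.
Sorted by start: Entertainment Brief, Breaking Update, Interview Spot, Weather Spot, Market Spot, Local Spot, Entertainment Package.
Breaking Update starts before Entertainment Brief ends → Entertainment Brief and Breaking Update overlap.
Interview Spot starts before Entertainment Brief ends → Entertainment Brief and Interview Spot overlap.
Weather Spot starts before Entertainment Brief ends → Entertainment Brief and Weather Spot overlap.
Market Spot starts after Entertainment Brief ends, so Entertainment Brief has no further overlaps.
Interview Spot starts before Breaking Update ends → Breaking Update and Interview Spot overlap.
Weather Spot starts after Breaking Update ends, so Breaking Update has no further overlaps.
Weather Spot starts exactly when Interview Spot ends (back-to-back, no overlap), so Interview Spot has no further overlaps.
Market Spot starts after Weather Spot ends, so Weather Spot has no further overlaps.
Local Spot starts before Market Spot ends → Market Spot and Local Spot overlap.
Entertainment Package starts after Market Spot ends.
Entertainment Package starts after Local Spot ends.
Overlapping pairs: Breaking Update & Entertainment Brief, Breaking Update & Interview Spot, Entertainment Brief & Interview Spot, Entertainment Brief & Weather Spot, Local Spot & Market Spot — 5 in total.

5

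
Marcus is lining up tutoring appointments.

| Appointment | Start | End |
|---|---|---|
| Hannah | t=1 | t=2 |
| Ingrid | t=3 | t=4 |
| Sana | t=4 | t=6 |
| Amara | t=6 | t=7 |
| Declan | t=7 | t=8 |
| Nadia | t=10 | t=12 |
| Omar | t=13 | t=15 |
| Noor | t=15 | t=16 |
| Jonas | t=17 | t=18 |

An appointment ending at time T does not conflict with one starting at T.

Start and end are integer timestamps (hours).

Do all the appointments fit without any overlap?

Yes

Check each pair: they overlap iff neither finishes before the other starts.
Sorted by start: Hannah, Ingrid, Sana, Amara, Declan, Nadia, Omar, Noor, Jonas.
Ingrid starts after Hannah ends; Hannah is clear from here.
Sana starts exactly when Ingrid ends (back-to-back, no overlap); Ingrid is clear from here.
Amara starts exactly when Sana ends (back-to-back, no overlap); Sana is clear from here.
Declan starts exactly when Amara ends (back-to-back, no overlap); Amara is clear from here.
Nadia starts after Declan ends; Declan is clear from here.
Omar starts after Nadia ends; Nadia is clear from here.
Noor starts exactly when Omar ends (back-to-back, no overlap); Omar is clear from here.
Jonas starts after Noor ends.
Every pair is clear; the schedule has no overlaps.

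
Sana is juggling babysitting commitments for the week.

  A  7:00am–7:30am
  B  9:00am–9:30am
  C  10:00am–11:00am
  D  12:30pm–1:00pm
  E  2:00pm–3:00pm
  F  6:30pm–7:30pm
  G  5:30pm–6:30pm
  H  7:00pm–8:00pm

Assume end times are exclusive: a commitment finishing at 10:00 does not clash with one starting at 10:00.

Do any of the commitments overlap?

Two intervals overlap when each starts before the other ends.
Sorted by start: A, B, C, D, E, G, F, H.
B starts after A ends, so A has no further overlaps.
C starts after B ends, so B has no further overlaps.
D starts after C ends, so C has no further overlaps.
E starts after D ends, so D has no further overlaps.
G starts after E ends, so E has no further overlaps.
F starts exactly when G ends (back-to-back, no overlap), so G has no further overlaps.
H starts before F ends → F and H overlap.
That's a conflict, so the schedule is not conflict-free.

Yes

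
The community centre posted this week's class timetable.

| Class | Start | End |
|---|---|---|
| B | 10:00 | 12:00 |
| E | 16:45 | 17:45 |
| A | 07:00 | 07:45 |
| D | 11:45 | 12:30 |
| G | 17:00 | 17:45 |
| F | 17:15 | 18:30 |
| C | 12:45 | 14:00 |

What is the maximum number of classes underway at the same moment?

3

Sweep the timeline, counting +1 at each start and −1 at each end (ends before starts at a tie):
07:00 start A → 1
07:45 end A → 0
10:00 start B → 1
11:45 start D → 2
12:00 end B → 1
12:30 end D → 0
12:45 start C → 1
14:00 end C → 0
16:45 start E → 1
17:00 start G → 2
17:15 start F → 3
17:45 end E → 2
17:45 end G → 1
18:30 end F → 0
Peak is 3, at 17:15 (E, F, G).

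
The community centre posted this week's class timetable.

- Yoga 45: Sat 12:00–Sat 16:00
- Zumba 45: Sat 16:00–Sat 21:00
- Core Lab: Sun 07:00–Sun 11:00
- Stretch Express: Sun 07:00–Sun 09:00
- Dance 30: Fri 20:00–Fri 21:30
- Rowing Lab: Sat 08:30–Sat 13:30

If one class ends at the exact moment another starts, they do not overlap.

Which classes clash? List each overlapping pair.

Check each pair: they overlap iff neither finishes before the other starts.
Sorted by start: Dance 30, Rowing Lab, Yoga 45, Zumba 45, Stretch Express, Core Lab.
Rowing Lab starts after Dance 30 ends; Dance 30 is clear from here.
Yoga 45 starts before Rowing Lab ends → Rowing Lab and Yoga 45 overlap.
Zumba 45 starts after Rowing Lab ends; Rowing Lab is clear from here.
Zumba 45 starts exactly when Yoga 45 ends (back-to-back, no overlap); Yoga 45 is clear from here.
Stretch Express starts after Zumba 45 ends; Zumba 45 is clear from here.
Core Lab starts before Stretch Express ends → Stretch Express and Core Lab overlap.

Core Lab & Stretch Express, Rowing Lab & Yoga 45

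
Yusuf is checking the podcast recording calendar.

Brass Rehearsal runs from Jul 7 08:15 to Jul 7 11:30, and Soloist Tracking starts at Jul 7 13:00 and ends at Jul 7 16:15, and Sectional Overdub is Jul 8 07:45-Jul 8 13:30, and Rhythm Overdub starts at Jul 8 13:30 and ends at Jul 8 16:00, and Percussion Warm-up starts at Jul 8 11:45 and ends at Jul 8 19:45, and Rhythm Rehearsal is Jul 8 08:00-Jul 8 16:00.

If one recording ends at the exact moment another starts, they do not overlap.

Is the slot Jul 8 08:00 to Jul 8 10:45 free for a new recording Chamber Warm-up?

Brass Rehearsal: ends Jul 7 11:30 at or before Chamber Warm-up starts Jul 8 08:00 → clear.
Soloist Tracking: ends Jul 7 16:15 at or before Chamber Warm-up starts Jul 8 08:00 → clear.
Sectional Overdub: starts Jul 8 07:45 before Chamber Warm-up ends Jul 8 10:45, and ends Jul 8 13:30 after Chamber Warm-up starts Jul 8 08:00 → overlap.
Rhythm Rehearsal: starts Jul 8 08:00 before Chamber Warm-up ends Jul 8 10:45, and ends Jul 8 16:00 after Chamber Warm-up starts Jul 8 08:00 → overlap.
Percussion Warm-up: starts Jul 8 11:45 at or after Chamber Warm-up ends Jul 8 10:45 → clear.
Rhythm Overdub: starts Jul 8 13:30 at or after Chamber Warm-up ends Jul 8 10:45 → clear.
Chamber Warm-up overlaps Sectional Overdub, Rhythm Rehearsal.

No — it overlaps Rhythm Rehearsal, Sectional Overdub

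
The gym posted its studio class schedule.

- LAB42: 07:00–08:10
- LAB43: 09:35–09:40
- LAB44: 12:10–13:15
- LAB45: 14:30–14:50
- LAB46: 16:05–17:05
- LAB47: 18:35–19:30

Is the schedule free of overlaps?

Yes

Sorted by start: LAB42, LAB43, LAB44, LAB45, LAB46, LAB47.
LAB43 starts after LAB42 ends; LAB42 is clear from here.
LAB44 starts after LAB43 ends; LAB43 is clear from here.
LAB45 starts after LAB44 ends; LAB44 is clear from here.
LAB46 starts after LAB45 ends; LAB45 is clear from here.
LAB47 starts after LAB46 ends.
Every pair is clear; the schedule has no overlaps.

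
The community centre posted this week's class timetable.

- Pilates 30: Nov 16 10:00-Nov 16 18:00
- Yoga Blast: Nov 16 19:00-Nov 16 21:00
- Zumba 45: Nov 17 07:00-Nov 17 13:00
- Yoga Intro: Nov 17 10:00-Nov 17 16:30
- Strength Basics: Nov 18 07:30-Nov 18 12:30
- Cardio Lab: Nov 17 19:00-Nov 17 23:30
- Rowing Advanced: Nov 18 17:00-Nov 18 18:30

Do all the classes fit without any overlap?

Two intervals overlap when each starts before the other ends.
Sorted by start: Pilates 30, Yoga Blast, Zumba 45, Yoga Intro, Cardio Lab, Strength Basics, Rowing Advanced.
Yoga Blast starts after Pilates 30 ends; Pilates 30 is clear from here.
Zumba 45 starts after Yoga Blast ends; Yoga Blast is clear from here.
Yoga Intro starts before Zumba 45 ends → Zumba 45 and Yoga Intro overlap.
That's a conflict, so the schedule is not conflict-free.

No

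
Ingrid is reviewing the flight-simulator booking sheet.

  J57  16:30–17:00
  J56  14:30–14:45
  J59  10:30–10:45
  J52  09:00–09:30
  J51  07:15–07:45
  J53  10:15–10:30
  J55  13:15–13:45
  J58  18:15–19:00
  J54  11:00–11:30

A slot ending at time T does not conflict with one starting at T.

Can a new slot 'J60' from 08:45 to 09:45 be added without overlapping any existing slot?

No — it overlaps J52

J51: ends 07:45 at or before J60 starts 08:45 → clear.
J52: starts 09:00 before J60 ends 09:45, and ends 09:30 after J60 starts 08:45 → overlap.
J53: starts 10:15 at or after J60 ends 09:45 → clear.
J59: starts 10:30 at or after J60 ends 09:45 → clear.
J54: starts 11:00 at or after J60 ends 09:45 → clear.
J55: starts 13:15 at or after J60 ends 09:45 → clear.
J56: starts 14:30 at or after J60 ends 09:45 → clear.
J57: starts 16:30 at or after J60 ends 09:45 → clear.
J58: starts 18:15 at or after J60 ends 09:45 → clear.
J60 overlaps J52.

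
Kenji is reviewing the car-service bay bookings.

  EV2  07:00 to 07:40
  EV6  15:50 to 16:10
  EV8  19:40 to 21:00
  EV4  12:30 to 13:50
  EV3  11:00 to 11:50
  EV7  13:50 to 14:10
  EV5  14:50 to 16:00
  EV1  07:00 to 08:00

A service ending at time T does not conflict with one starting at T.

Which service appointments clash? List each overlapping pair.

EV1 & EV2, EV5 & EV6

Sorted by start: EV1, EV2, EV3, EV4, EV7, EV5, EV6, EV8.
EV2 starts before EV1 ends → EV1 and EV2 overlap.
EV3 starts after EV1 ends, so EV1 has no further overlaps.
EV3 starts after EV2 ends, so EV2 has no further overlaps.
EV4 starts after EV3 ends, so EV3 has no further overlaps.
EV7 starts exactly when EV4 ends (back-to-back, no overlap), so EV4 has no further overlaps.
EV5 starts after EV7 ends, so EV7 has no further overlaps.
EV6 starts before EV5 ends → EV5 and EV6 overlap.
EV8 starts after EV5 ends.
EV8 starts after EV6 ends.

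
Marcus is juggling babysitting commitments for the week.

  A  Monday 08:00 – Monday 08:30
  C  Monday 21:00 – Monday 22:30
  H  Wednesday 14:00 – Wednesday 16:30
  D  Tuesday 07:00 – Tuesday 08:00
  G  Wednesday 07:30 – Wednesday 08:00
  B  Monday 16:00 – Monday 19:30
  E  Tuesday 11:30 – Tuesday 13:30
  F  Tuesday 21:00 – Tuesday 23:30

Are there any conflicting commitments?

Sorted by start: A, B, C, D, E, F, G, H.
B starts after A ends, so nothing later overlaps A either.
C starts after B ends, so nothing later overlaps B either.
D starts after C ends, so nothing later overlaps C either.
E starts after D ends, so nothing later overlaps D either.
F starts after E ends, so nothing later overlaps E either.
G starts after F ends, so nothing later overlaps F either.
H starts after G ends.
Every pair is clear; the schedule has no overlaps.

No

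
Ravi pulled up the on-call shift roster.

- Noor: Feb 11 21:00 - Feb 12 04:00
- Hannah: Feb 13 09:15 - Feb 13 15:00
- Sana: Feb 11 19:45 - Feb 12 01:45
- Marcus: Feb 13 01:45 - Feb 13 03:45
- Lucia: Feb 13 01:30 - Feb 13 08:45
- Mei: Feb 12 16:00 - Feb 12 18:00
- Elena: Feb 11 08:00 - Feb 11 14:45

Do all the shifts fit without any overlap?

Two intervals overlap when each starts before the other ends.
Sorted by start: Elena, Sana, Noor, Mei, Lucia, Marcus, Hannah.
Sana starts after Elena ends — done with Elena.
Noor starts before Sana ends → Sana and Noor overlap.
That's a conflict, so the schedule is not conflict-free.

No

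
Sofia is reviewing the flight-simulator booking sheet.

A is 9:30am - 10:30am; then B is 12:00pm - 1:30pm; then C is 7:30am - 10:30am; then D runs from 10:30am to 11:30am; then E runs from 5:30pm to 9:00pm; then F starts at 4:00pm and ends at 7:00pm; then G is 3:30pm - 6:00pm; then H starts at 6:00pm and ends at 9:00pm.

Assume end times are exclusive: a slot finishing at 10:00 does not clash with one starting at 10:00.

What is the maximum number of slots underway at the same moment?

Sort all start/end points and keep a running count:
7:30am start C → 1
9:30am start A → 2
10:30am end A → 1
10:30am end C → 0
10:30am start D → 1
11:30am end D → 0
12:00pm start B → 1
1:30pm end B → 0
3:30pm start G → 1
4:00pm start F → 2
5:30pm start E → 3
6:00pm end G → 2
6:00pm start H → 3
7:00pm end F → 2
9:00pm end E → 1
9:00pm end H → 0
Peak is 3, at 5:30pm (E, F, G).

3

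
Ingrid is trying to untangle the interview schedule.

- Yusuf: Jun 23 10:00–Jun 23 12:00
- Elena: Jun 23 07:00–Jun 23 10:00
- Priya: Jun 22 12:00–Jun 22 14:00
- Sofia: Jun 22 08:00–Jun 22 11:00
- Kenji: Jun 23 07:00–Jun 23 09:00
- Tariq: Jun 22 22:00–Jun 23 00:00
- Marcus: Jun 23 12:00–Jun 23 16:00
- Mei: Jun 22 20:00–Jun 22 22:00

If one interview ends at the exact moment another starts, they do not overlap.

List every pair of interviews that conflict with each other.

Sorted by start: Sofia, Priya, Mei, Tariq, Elena, Kenji, Yusuf, Marcus.
Priya starts after Sofia ends; Sofia is clear from here.
Mei starts after Priya ends; Priya is clear from here.
Tariq starts exactly when Mei ends (back-to-back, no overlap); Mei is clear from here.
Elena starts after Tariq ends; Tariq is clear from here.
Kenji starts before Elena ends → Elena and Kenji overlap.
Yusuf starts exactly when Elena ends (back-to-back, no overlap); Elena is clear from here.
Yusuf starts after Kenji ends; Kenji is clear from here.
Marcus starts exactly when Yusuf ends (back-to-back, no overlap).

Elena & Kenji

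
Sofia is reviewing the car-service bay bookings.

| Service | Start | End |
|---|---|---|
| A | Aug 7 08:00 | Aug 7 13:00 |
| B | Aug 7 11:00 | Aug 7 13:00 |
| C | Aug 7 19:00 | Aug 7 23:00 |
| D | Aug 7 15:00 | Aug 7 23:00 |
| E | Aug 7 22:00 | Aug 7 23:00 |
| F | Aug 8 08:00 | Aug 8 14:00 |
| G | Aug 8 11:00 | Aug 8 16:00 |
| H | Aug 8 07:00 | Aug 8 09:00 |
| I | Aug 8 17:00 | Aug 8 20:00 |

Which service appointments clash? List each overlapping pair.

Sorted by start: A, B, D, C, E, H, F, G, I.
B starts before A ends → A and B overlap.
D starts after A ends — done with A.
D starts after B ends — done with B.
C starts before D ends → D and C overlap.
E starts before D ends → D and E overlap.
H starts after D ends — done with D.
E starts before C ends → C and E overlap.
H starts after C ends — done with C.
H starts after E ends — done with E.
F starts before H ends → H and F overlap.
G starts after H ends — done with H.
G starts before F ends → F and G overlap.
I starts after F ends.
I starts after G ends.

A & B, C & D, C & E, D & E, F & G, F & H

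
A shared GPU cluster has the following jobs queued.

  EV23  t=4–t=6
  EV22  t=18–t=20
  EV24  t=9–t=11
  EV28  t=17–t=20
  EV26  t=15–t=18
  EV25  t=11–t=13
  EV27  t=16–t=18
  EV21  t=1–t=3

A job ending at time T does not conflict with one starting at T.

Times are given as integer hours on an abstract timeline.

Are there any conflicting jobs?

Two intervals overlap when each starts before the other ends.
Sorted by start: EV21, EV23, EV24, EV25, EV26, EV27, EV28, EV22.
EV23 starts after EV21 ends, so EV21 has no further overlaps.
EV24 starts after EV23 ends, so EV23 has no further overlaps.
EV25 starts exactly when EV24 ends (back-to-back, no overlap), so EV24 has no further overlaps.
EV26 starts after EV25 ends, so EV25 has no further overlaps.
EV27 starts before EV26 ends → EV26 and EV27 overlap.
That's a conflict, so the schedule is not conflict-free.

Yes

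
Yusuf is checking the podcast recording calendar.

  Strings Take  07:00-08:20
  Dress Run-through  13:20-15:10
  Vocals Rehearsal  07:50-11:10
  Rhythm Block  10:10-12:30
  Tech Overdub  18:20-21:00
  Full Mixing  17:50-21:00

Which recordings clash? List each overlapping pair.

Sorted by start: Strings Take, Vocals Rehearsal, Rhythm Block, Dress Run-through, Full Mixing, Tech Overdub.
Vocals Rehearsal starts before Strings Take ends → Strings Take and Vocals Rehearsal overlap.
Rhythm Block starts after Strings Take ends, so nothing later overlaps Strings Take either.
Rhythm Block starts before Vocals Rehearsal ends → Vocals Rehearsal and Rhythm Block overlap.
Dress Run-through starts after Vocals Rehearsal ends, so nothing later overlaps Vocals Rehearsal either.
Dress Run-through starts after Rhythm Block ends, so nothing later overlaps Rhythm Block either.
Full Mixing starts after Dress Run-through ends, so nothing later overlaps Dress Run-through either.
Tech Overdub starts before Full Mixing ends → Full Mixing and Tech Overdub overlap.

Full Mixing & Tech Overdub, Rhythm Block & Vocals Rehearsal, Strings Take & Vocals Rehearsal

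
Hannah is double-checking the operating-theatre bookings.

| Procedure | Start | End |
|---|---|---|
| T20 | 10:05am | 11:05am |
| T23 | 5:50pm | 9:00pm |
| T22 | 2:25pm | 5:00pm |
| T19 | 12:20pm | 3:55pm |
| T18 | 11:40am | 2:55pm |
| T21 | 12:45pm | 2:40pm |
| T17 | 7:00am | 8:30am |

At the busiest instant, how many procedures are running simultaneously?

4

Walk through starts and ends in time order (an end at T is processed before a start at T):
7:00am start T17 → 1
8:30am end T17 → 0
10:05am start T20 → 1
11:05am end T20 → 0
11:40am start T18 → 1
12:20pm start T19 → 2
12:45pm start T21 → 3
2:25pm start T22 → 4
2:40pm end T21 → 3
2:55pm end T18 → 2
3:55pm end T19 → 1
5:00pm end T22 → 0
5:50pm start T23 → 1
9:00pm end T23 → 0
Peak is 4, at 2:25pm (T18, T19, T21, T22).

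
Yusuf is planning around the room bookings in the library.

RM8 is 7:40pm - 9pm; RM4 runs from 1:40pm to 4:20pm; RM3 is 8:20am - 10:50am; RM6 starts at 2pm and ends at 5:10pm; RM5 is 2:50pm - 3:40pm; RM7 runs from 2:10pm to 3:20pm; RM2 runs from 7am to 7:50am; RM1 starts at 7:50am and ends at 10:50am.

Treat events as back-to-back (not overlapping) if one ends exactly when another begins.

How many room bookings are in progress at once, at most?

4

Sweep the timeline, counting +1 at each start and −1 at each end (ends before starts at a tie):
7am start RM2 → 1
7:50am end RM2 → 0
7:50am start RM1 → 1
8:20am start RM3 → 2
10:50am end RM1 → 1
10:50am end RM3 → 0
1:40pm start RM4 → 1
2pm start RM6 → 2
2:10pm start RM7 → 3
2:50pm start RM5 → 4
3:20pm end RM7 → 3
3:40pm end RM5 → 2
4:20pm end RM4 → 1
5:10pm end RM6 → 0
7:40pm start RM8 → 1
9pm end RM8 → 0
Peak is 4, at 2:50pm (RM4, RM5, RM6, RM7).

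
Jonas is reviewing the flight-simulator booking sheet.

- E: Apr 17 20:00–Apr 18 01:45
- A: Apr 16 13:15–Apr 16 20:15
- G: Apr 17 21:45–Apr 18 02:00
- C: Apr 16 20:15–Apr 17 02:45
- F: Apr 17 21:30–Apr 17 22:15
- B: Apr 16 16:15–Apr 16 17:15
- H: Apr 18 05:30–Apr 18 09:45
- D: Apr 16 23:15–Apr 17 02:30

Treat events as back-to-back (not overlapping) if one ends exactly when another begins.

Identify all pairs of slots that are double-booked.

A & B, C & D, E & F, E & G, F & G

Sorted by start: A, B, C, D, E, F, G, H.
B starts before A ends → A and B overlap.
C starts exactly when A ends (back-to-back, no overlap); A is clear from here.
C starts after B ends; B is clear from here.
D starts before C ends → C and D overlap.
E starts after C ends; C is clear from here.
E starts after D ends; D is clear from here.
F starts before E ends → E and F overlap.
G starts before E ends → E and G overlap.
H starts after E ends.
G starts before F ends → F and G overlap.
H starts after F ends.
H starts after G ends.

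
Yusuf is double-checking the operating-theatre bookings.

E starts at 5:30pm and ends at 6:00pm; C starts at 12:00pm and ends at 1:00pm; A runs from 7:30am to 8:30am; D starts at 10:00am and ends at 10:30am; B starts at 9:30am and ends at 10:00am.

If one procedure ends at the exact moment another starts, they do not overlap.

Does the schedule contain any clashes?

Two intervals overlap when each starts before the other ends.
Sorted by start: A, B, D, C, E.
B starts after A ends — done with A.
D starts exactly when B ends (back-to-back, no overlap) — done with B.
C starts after D ends — done with D.
E starts after C ends.
Every pair is clear; the schedule has no overlaps.

No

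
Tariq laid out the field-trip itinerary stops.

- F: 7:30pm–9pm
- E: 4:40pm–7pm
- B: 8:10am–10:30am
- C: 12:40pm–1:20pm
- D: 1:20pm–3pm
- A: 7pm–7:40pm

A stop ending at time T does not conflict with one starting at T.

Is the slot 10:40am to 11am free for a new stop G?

B: ends 10:30am at or before G starts 10:40am → clear.
C: starts 12:40pm at or after G ends 11am → clear.
D: starts 1:20pm at or after G ends 11am → clear.
E: starts 4:40pm at or after G ends 11am → clear.
A: starts 7pm at or after G ends 11am → clear.
F: starts 7:30pm at or after G ends 11am → clear.

Yes — the slot is free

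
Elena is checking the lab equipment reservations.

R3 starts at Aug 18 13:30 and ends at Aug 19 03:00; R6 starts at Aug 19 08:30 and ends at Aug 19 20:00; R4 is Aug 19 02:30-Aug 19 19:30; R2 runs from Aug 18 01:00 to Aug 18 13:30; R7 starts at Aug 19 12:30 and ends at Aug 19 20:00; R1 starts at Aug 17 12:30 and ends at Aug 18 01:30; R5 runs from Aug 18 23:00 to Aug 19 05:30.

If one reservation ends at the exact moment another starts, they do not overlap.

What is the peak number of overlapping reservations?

Sweep the timeline, counting +1 at each start and −1 at each end (ends before starts at a tie):
Aug 17 12:30 start R1 → 1
Aug 18 01:00 start R2 → 2
Aug 18 01:30 end R1 → 1
Aug 18 13:30 end R2 → 0
Aug 18 13:30 start R3 → 1
Aug 18 23:00 start R5 → 2
Aug 19 02:30 start R4 → 3
Aug 19 03:00 end R3 → 2
Aug 19 05:30 end R5 → 1
Aug 19 08:30 start R6 → 2
Aug 19 12:30 start R7 → 3
Aug 19 19:30 end R4 → 2
Aug 19 20:00 end R6 → 1
Aug 19 20:00 end R7 → 0
Peak is 3, at Aug 19 02:30 (R3, R4, R5).

3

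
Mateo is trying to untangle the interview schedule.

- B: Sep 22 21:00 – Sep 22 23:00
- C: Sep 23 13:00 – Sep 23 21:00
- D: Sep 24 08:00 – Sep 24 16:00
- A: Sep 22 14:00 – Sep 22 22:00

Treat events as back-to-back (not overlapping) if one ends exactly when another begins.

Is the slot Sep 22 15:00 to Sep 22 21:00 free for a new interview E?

No — it overlaps A

A: starts Sep 22 14:00 before E ends Sep 22 21:00, and ends Sep 22 22:00 after E starts Sep 22 15:00 → overlap.
B: starts Sep 22 21:00 at or after E ends Sep 22 21:00 → clear.
C: starts Sep 23 13:00 at or after E ends Sep 22 21:00 → clear.
D: starts Sep 24 08:00 at or after E ends Sep 22 21:00 → clear.
E overlaps A.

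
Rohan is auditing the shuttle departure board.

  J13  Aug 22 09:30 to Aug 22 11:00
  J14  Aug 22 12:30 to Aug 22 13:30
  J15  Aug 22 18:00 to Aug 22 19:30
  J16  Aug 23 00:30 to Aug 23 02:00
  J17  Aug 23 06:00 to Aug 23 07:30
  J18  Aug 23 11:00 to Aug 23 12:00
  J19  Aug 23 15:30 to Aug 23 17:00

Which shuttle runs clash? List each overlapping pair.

Sorted by start: J13, J14, J15, J16, J17, J18, J19.
J14 starts after J13 ends, so J13 has no further overlaps.
J15 starts after J14 ends, so J14 has no further overlaps.
J16 starts after J15 ends, so J15 has no further overlaps.
J17 starts after J16 ends, so J16 has no further overlaps.
J18 starts after J17 ends, so J17 has no further overlaps.
J19 starts after J18 ends.

none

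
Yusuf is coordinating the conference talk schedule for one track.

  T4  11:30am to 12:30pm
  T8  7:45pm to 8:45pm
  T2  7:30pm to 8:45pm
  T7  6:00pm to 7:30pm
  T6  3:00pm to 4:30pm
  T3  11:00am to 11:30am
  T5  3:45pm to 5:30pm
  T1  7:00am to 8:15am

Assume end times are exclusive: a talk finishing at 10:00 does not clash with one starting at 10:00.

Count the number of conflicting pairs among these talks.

2

Sorted by start: T1, T3, T4, T6, T5, T7, T2, T8.
T3 starts after T1 ends, so T1 has no further overlaps.
T4 starts exactly when T3 ends (back-to-back, no overlap), so T3 has no further overlaps.
T6 starts after T4 ends, so T4 has no further overlaps.
T5 starts before T6 ends → T6 and T5 overlap.
T7 starts after T6 ends, so T6 has no further overlaps.
T7 starts after T5 ends, so T5 has no further overlaps.
T2 starts exactly when T7 ends (back-to-back, no overlap), so T7 has no further overlaps.
T8 starts before T2 ends → T2 and T8 overlap.
Overlapping pairs: T2 & T8, T5 & T6 — 2 in total.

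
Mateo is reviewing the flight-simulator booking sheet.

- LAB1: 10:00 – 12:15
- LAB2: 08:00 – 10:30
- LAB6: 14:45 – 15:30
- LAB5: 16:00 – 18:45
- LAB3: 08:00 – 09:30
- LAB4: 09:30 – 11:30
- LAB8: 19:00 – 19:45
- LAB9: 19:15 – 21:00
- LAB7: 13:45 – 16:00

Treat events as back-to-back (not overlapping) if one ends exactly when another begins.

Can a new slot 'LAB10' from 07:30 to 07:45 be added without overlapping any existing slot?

Yes — the slot is free

LAB2: starts 08:00 at or after LAB10 ends 07:45 → clear.
LAB3: starts 08:00 at or after LAB10 ends 07:45 → clear.
LAB4: starts 09:30 at or after LAB10 ends 07:45 → clear.
LAB1: starts 10:00 at or after LAB10 ends 07:45 → clear.
LAB7: starts 13:45 at or after LAB10 ends 07:45 → clear.
LAB6: starts 14:45 at or after LAB10 ends 07:45 → clear.
LAB5: starts 16:00 at or after LAB10 ends 07:45 → clear.
LAB8: starts 19:00 at or after LAB10 ends 07:45 → clear.
LAB9: starts 19:15 at or after LAB10 ends 07:45 → clear.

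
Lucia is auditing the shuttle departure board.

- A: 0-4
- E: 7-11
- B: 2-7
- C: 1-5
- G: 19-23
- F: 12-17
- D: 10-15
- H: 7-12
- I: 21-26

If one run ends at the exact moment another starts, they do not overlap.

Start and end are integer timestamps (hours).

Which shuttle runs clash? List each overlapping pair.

Sorted by start: A, C, B, E, H, D, F, G, I.
C starts before A ends → A and C overlap.
B starts before A ends → A and B overlap.
E starts after A ends, so A has no further overlaps.
B starts before C ends → C and B overlap.
E starts after C ends, so C has no further overlaps.
E starts exactly when B ends (back-to-back, no overlap), so B has no further overlaps.
H starts before E ends → E and H overlap.
D starts before E ends → E and D overlap.
F starts after E ends, so E has no further overlaps.
D starts before H ends → H and D overlap.
F starts exactly when H ends (back-to-back, no overlap), so H has no further overlaps.
F starts before D ends → D and F overlap.
G starts after D ends, so D has no further overlaps.
G starts after F ends, so F has no further overlaps.
I starts before G ends → G and I overlap.

A & B, A & C, B & C, D & E, D & F, D & H, E & H, G & I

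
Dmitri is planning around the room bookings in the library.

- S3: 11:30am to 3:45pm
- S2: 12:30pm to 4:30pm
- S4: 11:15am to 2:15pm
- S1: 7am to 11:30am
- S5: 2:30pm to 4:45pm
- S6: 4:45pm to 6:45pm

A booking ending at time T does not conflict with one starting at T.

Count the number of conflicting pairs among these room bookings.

Sorted by start: S1, S4, S3, S2, S5, S6.
S4 starts before S1 ends → S1 and S4 overlap.
S3 starts exactly when S1 ends (back-to-back, no overlap); S1 is clear from here.
S3 starts before S4 ends → S4 and S3 overlap.
S2 starts before S4 ends → S4 and S2 overlap.
S5 starts after S4 ends; S4 is clear from here.
S2 starts before S3 ends → S3 and S2 overlap.
S5 starts before S3 ends → S3 and S5 overlap.
S6 starts after S3 ends.
S5 starts before S2 ends → S2 and S5 overlap.
S6 starts after S2 ends.
S6 starts exactly when S5 ends (back-to-back, no overlap).
Overlapping pairs: S1 & S4, S2 & S3, S2 & S4, S2 & S5, S3 & S4, S3 & S5 — 6 in total.

6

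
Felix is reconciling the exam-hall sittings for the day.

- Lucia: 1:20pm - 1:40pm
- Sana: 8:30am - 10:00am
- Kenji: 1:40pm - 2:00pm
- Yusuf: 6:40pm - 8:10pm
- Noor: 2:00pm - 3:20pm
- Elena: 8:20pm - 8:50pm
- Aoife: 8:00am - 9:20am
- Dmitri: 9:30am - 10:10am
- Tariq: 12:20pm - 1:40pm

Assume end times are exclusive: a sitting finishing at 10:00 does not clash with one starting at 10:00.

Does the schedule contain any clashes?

Yes

Sorted by start: Aoife, Sana, Dmitri, Tariq, Lucia, Kenji, Noor, Yusuf, Elena.
Sana starts before Aoife ends → Aoife and Sana overlap.
That's a conflict, so the schedule is not conflict-free.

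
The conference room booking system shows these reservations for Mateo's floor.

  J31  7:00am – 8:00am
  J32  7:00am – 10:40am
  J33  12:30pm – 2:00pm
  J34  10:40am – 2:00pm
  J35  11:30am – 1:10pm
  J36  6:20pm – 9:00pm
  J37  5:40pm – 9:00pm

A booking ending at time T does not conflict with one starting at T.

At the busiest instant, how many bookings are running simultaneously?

3

Sort all start/end points and keep a running count:
7:00am start J31 → 1
7:00am start J32 → 2
8:00am end J31 → 1
10:40am end J32 → 0
10:40am start J34 → 1
11:30am start J35 → 2
12:30pm start J33 → 3
1:10pm end J35 → 2
2:00pm end J33 → 1
2:00pm end J34 → 0
5:40pm start J37 → 1
6:20pm start J36 → 2
9:00pm end J36 → 1
9:00pm end J37 → 0
Peak is 3, at 12:30pm (J33, J34, J35).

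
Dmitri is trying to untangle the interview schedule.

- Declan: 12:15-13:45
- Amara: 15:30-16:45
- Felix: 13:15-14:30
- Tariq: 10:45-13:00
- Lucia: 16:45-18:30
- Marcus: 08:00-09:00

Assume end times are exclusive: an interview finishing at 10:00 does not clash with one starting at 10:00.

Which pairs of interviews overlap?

Check each pair: they overlap iff neither finishes before the other starts.
Sorted by start: Marcus, Tariq, Declan, Felix, Amara, Lucia.
Tariq starts after Marcus ends, so Marcus has no further overlaps.
Declan starts before Tariq ends → Tariq and Declan overlap.
Felix starts after Tariq ends, so Tariq has no further overlaps.
Felix starts before Declan ends → Declan and Felix overlap.
Amara starts after Declan ends, so Declan has no further overlaps.
Amara starts after Felix ends, so Felix has no further overlaps.
Lucia starts exactly when Amara ends (back-to-back, no overlap).

Declan & Felix, Declan & Tariq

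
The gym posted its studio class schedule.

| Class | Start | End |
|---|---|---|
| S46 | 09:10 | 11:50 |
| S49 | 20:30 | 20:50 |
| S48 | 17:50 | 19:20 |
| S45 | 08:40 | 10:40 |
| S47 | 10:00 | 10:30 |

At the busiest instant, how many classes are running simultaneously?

3

Walk through starts and ends in time order (an end at T is processed before a start at T):
08:40 start S45 → 1
09:10 start S46 → 2
10:00 start S47 → 3
10:30 end S47 → 2
10:40 end S45 → 1
11:50 end S46 → 0
17:50 start S48 → 1
19:20 end S48 → 0
20:30 start S49 → 1
20:50 end S49 → 0
Peak is 3, at 10:00 (S45, S46, S47).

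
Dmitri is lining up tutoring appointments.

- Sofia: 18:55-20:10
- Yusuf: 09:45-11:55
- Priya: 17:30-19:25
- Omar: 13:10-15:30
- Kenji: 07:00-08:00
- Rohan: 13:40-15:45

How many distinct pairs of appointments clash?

Sorted by start: Kenji, Yusuf, Omar, Rohan, Priya, Sofia.
Yusuf starts after Kenji ends; Kenji is clear from here.
Omar starts after Yusuf ends; Yusuf is clear from here.
Rohan starts before Omar ends → Omar and Rohan overlap.
Priya starts after Omar ends; Omar is clear from here.
Priya starts after Rohan ends; Rohan is clear from here.
Sofia starts before Priya ends → Priya and Sofia overlap.
Overlapping pairs: Omar & Rohan, Priya & Sofia — 2 in total.

2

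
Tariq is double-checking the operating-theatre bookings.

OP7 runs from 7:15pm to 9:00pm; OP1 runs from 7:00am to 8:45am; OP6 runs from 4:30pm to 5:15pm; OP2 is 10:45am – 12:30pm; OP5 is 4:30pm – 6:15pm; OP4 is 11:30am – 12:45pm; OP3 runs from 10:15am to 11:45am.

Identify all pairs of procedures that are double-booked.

Sorted by start: OP1, OP3, OP2, OP4, OP5, OP6, OP7.
OP3 starts after OP1 ends, so OP1 has no further overlaps.
OP2 starts before OP3 ends → OP3 and OP2 overlap.
OP4 starts before OP3 ends → OP3 and OP4 overlap.
OP5 starts after OP3 ends, so OP3 has no further overlaps.
OP4 starts before OP2 ends → OP2 and OP4 overlap.
OP5 starts after OP2 ends, so OP2 has no further overlaps.
OP5 starts after OP4 ends, so OP4 has no further overlaps.
OP6 starts before OP5 ends → OP5 and OP6 overlap.
OP7 starts after OP5 ends.
OP7 starts after OP6 ends.

OP2 & OP3, OP2 & OP4, OP3 & OP4, OP5 & OP6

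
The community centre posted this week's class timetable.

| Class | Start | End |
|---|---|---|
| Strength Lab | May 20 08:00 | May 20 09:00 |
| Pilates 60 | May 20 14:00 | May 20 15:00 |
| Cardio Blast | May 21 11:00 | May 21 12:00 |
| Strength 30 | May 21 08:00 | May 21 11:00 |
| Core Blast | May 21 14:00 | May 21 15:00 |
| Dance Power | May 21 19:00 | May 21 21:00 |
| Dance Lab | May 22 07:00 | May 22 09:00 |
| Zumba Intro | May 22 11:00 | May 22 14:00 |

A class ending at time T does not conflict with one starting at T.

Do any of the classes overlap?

Check each pair: they overlap iff neither finishes before the other starts.
Sorted by start: Strength Lab, Pilates 60, Strength 30, Cardio Blast, Core Blast, Dance Power, Dance Lab, Zumba Intro.
Pilates 60 starts after Strength Lab ends; Strength Lab is clear from here.
Strength 30 starts after Pilates 60 ends; Pilates 60 is clear from here.
Cardio Blast starts exactly when Strength 30 ends (back-to-back, no overlap); Strength 30 is clear from here.
Core Blast starts after Cardio Blast ends; Cardio Blast is clear from here.
Dance Power starts after Core Blast ends; Core Blast is clear from here.
Dance Lab starts after Dance Power ends; Dance Power is clear from here.
Zumba Intro starts after Dance Lab ends.
Every pair is clear; the schedule has no overlaps.

No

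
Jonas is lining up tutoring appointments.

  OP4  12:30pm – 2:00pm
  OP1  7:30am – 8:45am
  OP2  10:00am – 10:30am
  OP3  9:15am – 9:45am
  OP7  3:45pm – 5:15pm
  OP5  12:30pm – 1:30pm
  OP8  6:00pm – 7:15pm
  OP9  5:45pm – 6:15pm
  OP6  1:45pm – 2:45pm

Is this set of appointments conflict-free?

No

Sorted by start: OP1, OP3, OP2, OP4, OP5, OP6, OP7, OP9, OP8.
OP3 starts after OP1 ends, so OP1 has no further overlaps.
OP2 starts after OP3 ends, so OP3 has no further overlaps.
OP4 starts after OP2 ends, so OP2 has no further overlaps.
OP5 starts before OP4 ends → OP4 and OP5 overlap.
That's a conflict, so the schedule is not conflict-free.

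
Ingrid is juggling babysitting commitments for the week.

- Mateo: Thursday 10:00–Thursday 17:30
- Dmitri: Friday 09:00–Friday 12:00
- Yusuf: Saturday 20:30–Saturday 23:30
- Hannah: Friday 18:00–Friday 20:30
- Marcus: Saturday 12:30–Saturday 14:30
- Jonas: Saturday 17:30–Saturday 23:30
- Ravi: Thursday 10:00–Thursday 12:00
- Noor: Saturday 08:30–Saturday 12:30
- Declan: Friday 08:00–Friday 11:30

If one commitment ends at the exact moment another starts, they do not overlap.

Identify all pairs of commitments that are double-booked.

Declan & Dmitri, Jonas & Yusuf, Mateo & Ravi

Sorted by start: Mateo, Ravi, Declan, Dmitri, Hannah, Noor, Marcus, Jonas, Yusuf.
Ravi starts before Mateo ends → Mateo and Ravi overlap.
Declan starts after Mateo ends, so Mateo has no further overlaps.
Declan starts after Ravi ends, so Ravi has no further overlaps.
Dmitri starts before Declan ends → Declan and Dmitri overlap.
Hannah starts after Declan ends, so Declan has no further overlaps.
Hannah starts after Dmitri ends, so Dmitri has no further overlaps.
Noor starts after Hannah ends, so Hannah has no further overlaps.
Marcus starts exactly when Noor ends (back-to-back, no overlap), so Noor has no further overlaps.
Jonas starts after Marcus ends, so Marcus has no further overlaps.
Yusuf starts before Jonas ends → Jonas and Yusuf overlap.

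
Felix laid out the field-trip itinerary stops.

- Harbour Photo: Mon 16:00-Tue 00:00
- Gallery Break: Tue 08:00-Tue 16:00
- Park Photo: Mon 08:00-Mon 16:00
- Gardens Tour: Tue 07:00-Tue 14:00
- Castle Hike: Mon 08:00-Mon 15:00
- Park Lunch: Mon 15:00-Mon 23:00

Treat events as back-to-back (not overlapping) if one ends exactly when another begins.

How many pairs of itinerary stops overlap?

4

Sorted by start: Castle Hike, Park Photo, Park Lunch, Harbour Photo, Gardens Tour, Gallery Break.
Park Photo starts before Castle Hike ends → Castle Hike and Park Photo overlap.
Park Lunch starts exactly when Castle Hike ends (back-to-back, no overlap) — done with Castle Hike.
Park Lunch starts before Park Photo ends → Park Photo and Park Lunch overlap.
Harbour Photo starts exactly when Park Photo ends (back-to-back, no overlap) — done with Park Photo.
Harbour Photo starts before Park Lunch ends → Park Lunch and Harbour Photo overlap.
Gardens Tour starts after Park Lunch ends — done with Park Lunch.
Gardens Tour starts after Harbour Photo ends — done with Harbour Photo.
Gallery Break starts before Gardens Tour ends → Gardens Tour and Gallery Break overlap.
Overlapping pairs: Castle Hike & Park Photo, Gallery Break & Gardens Tour, Harbour Photo & Park Lunch, Park Lunch & Park Photo — 4 in total.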